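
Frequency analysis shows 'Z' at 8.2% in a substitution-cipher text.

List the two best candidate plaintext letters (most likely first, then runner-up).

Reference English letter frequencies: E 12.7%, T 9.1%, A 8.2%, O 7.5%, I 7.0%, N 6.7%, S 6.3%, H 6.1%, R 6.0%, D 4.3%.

Step 1: Observed frequency of 'Z' is 8.2%.
Step 2: Compute distances to each reference frequency and sort:
  A (8.2%): difference = 0.0% <-- BEST
  O (7.5%): difference = 0.7% <-- RUNNER-UP
  T (9.1%): difference = 0.9%
  I (7.0%): difference = 1.2%
  N (6.7%): difference = 1.5%
Step 3: Most likely is 'A' (8.2%, diff 0.0%); second most likely is 'O' (7.5%, diff 0.7%).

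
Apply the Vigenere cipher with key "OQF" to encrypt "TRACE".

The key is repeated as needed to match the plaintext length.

Step 1: Repeat key to match plaintext length:
  Plaintext: TRACE
  Key:       OQFOQ
Step 2: Encrypt each letter:
  T(19) + O(14) = (19+14) mod 26 = 7 = H
  R(17) + Q(16) = (17+16) mod 26 = 7 = H
  A(0) + F(5) = (0+5) mod 26 = 5 = F
  C(2) + O(14) = (2+14) mod 26 = 16 = Q
  E(4) + Q(16) = (4+16) mod 26 = 20 = U
Ciphertext: HHFQU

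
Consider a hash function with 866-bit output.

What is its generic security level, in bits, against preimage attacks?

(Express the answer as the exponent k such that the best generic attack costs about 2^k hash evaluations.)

Step 1: The hash has a 866-bit output.
Step 2: Preimage resistance means: given a digest h(x), it should be infeasible to find any input that hashes to it.
With a 866-bit output there are 2^866 possible digests, so a generic brute-force preimage search costs about 2^866 evaluations.
Step 3: Security level = 866 bits.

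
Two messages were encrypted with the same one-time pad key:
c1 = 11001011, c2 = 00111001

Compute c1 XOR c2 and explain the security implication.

Step 1: c1 XOR c2 = (m1 XOR k) XOR (m2 XOR k).
Step 2: By XOR associativity/commutativity: = m1 XOR m2 XOR k XOR k = m1 XOR m2.
Step 3: 11001011 XOR 00111001 = 11110010 = 242.
Step 4: The key cancels out! An attacker learns m1 XOR m2 = 242, revealing the relationship between plaintexts.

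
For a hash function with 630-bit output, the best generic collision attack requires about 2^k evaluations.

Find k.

Step 1: The hash has a 630-bit output.
Step 2: Collision resistance means it should be infeasible to find any x != y with h(x) = h(y).
By the birthday bound, a generic collision search succeeds after about sqrt(2^630) = 2^(630/2) = 2^315 evaluations.
Step 3: Security level = 315 bits.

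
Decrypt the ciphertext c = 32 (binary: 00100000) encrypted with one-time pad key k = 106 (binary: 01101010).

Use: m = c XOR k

Step 1: XOR ciphertext with key:
  Ciphertext: 00100000
  Key:        01101010
  XOR:        01001010
Step 2: Plaintext = 01001010 = 74 in decimal.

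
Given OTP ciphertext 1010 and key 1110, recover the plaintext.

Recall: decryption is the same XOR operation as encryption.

Step 1: XOR ciphertext with key:
  Ciphertext: 1010
  Key:        1110
  XOR:        0100
Step 2: Plaintext = 0100 = 4 in decimal.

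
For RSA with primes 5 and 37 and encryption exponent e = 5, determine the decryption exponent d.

Step 1: n = 5 * 37 = 185.
Step 2: phi(n) = 4 * 36 = 144.
Step 3: Find d such that 5 * d = 1 (mod 144).
Step 4: d = 5^(-1) mod 144 = 29.
Verification: 5 * 29 = 145 = 1 * 144 + 1.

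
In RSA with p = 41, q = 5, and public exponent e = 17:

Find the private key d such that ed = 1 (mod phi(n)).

Step 1: n = 41 * 5 = 205.
Step 2: phi(n) = 40 * 4 = 160.
Step 3: Find d such that 17 * d = 1 (mod 160).
Step 4: d = 17^(-1) mod 160 = 113.
Verification: 17 * 113 = 1921 = 12 * 160 + 1.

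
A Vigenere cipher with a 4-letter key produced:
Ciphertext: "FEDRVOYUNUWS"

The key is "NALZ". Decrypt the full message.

Step 1: Key 'NALZ' has length 4. Extended key: NALZNALZNALZ
Step 2: Decrypt each position:
  F(5) - N(13) = 18 = S
  E(4) - A(0) = 4 = E
  D(3) - L(11) = 18 = S
  R(17) - Z(25) = 18 = S
  V(21) - N(13) = 8 = I
  O(14) - A(0) = 14 = O
  Y(24) - L(11) = 13 = N
  U(20) - Z(25) = 21 = V
  N(13) - N(13) = 0 = A
  U(20) - A(0) = 20 = U
  W(22) - L(11) = 11 = L
  S(18) - Z(25) = 19 = T
Plaintext: SESSIONVAULT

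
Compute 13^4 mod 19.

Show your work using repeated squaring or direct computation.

Step 1: Compute 13^4 mod 19 step by step, reducing modulo 19 at each step.
  13^1 mod 19 = 13
  13^2 mod 19 = (13 * 13) mod 19 = 17
  13^3 mod 19 = (17 * 13) mod 19 = 12
  13^4 mod 19 = (12 * 13) mod 19 = 4
Step 2: Result = 4.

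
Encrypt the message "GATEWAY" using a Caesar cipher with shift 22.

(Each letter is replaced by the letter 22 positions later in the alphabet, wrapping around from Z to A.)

Step 1: For each letter, shift forward by 22 positions (mod 26).
  G (position 6) -> position (6+22) mod 26 = 2 -> C
  A (position 0) -> position (0+22) mod 26 = 22 -> W
  T (position 19) -> position (19+22) mod 26 = 15 -> P
  E (position 4) -> position (4+22) mod 26 = 0 -> A
  W (position 22) -> position (22+22) mod 26 = 18 -> S
  A (position 0) -> position (0+22) mod 26 = 22 -> W
  Y (position 24) -> position (24+22) mod 26 = 20 -> U
Result: CWPASWU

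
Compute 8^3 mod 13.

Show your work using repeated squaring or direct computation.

Step 1: Compute 8^3 mod 13 step by step, reducing modulo 13 at each step.
  8^1 mod 13 = 8
  8^2 mod 13 = (8 * 8) mod 13 = 12
  8^3 mod 13 = (12 * 8) mod 13 = 5
Step 2: Result = 5.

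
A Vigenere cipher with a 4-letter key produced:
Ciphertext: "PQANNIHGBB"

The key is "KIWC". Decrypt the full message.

Step 1: Key 'KIWC' has length 4. Extended key: KIWCKIWCKI
Step 2: Decrypt each position:
  P(15) - K(10) = 5 = F
  Q(16) - I(8) = 8 = I
  A(0) - W(22) = 4 = E
  N(13) - C(2) = 11 = L
  N(13) - K(10) = 3 = D
  I(8) - I(8) = 0 = A
  H(7) - W(22) = 11 = L
  G(6) - C(2) = 4 = E
  B(1) - K(10) = 17 = R
  B(1) - I(8) = 19 = T
Plaintext: FIELDALERT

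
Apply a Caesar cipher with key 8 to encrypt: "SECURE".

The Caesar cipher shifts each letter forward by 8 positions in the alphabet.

Step 1: For each letter, shift forward by 8 positions (mod 26).
  S (position 18) -> position (18+8) mod 26 = 0 -> A
  E (position 4) -> position (4+8) mod 26 = 12 -> M
  C (position 2) -> position (2+8) mod 26 = 10 -> K
  U (position 20) -> position (20+8) mod 26 = 2 -> C
  R (position 17) -> position (17+8) mod 26 = 25 -> Z
  E (position 4) -> position (4+8) mod 26 = 12 -> M
Result: AMKCZM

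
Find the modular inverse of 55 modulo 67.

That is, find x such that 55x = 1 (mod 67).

Step 1: We need x such that 55 * x = 1 (mod 67).
Step 2: Using the extended Euclidean algorithm or trial:
  55 * 39 = 2145 = 32 * 67 + 1.
Step 3: Since 2145 mod 67 = 1, the inverse is x = 39.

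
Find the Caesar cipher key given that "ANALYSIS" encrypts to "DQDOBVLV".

Step 1: Compare first letters: A (position 0) -> D (position 3).
Step 2: Shift = (3 - 0) mod 26 = 3.
The shift value is 3.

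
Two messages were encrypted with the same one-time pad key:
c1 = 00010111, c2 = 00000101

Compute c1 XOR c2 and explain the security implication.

Step 1: c1 XOR c2 = (m1 XOR k) XOR (m2 XOR k).
Step 2: By XOR associativity/commutativity: = m1 XOR m2 XOR k XOR k = m1 XOR m2.
Step 3: 00010111 XOR 00000101 = 00010010 = 18.
Step 4: The key cancels out! An attacker learns m1 XOR m2 = 18, revealing the relationship between plaintexts.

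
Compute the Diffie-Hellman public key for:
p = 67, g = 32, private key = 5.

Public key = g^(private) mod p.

Step 1: A = g^a mod p = 32^5 mod 67.
  32^1 mod 67 = 32
  32^2 mod 67 = (32 * 32) mod 67 = 19
  32^3 mod 67 = (19 * 32) mod 67 = 5
  32^4 mod 67 = (5 * 32) mod 67 = 26
  32^5 mod 67 = (26 * 32) mod 67 = 28
Result: A = 28.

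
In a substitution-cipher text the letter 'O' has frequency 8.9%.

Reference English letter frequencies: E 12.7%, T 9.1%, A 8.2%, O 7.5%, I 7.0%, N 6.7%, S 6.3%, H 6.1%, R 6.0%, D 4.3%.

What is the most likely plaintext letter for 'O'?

Step 1: The observed frequency is 8.9%.
Step 2: Compare with English frequencies:
  E: 12.7% (difference: 3.8%)
  T: 9.1% (difference: 0.2%) <-- closest
  A: 8.2% (difference: 0.7%)
  O: 7.5% (difference: 1.4%)
  I: 7.0% (difference: 1.9%)
  N: 6.7% (difference: 2.2%)
  S: 6.3% (difference: 2.6%)
  H: 6.1% (difference: 2.8%)
  R: 6.0% (difference: 2.9%)
  D: 4.3% (difference: 4.6%)
Step 3: 'O' most likely represents 'T' (frequency 9.1%).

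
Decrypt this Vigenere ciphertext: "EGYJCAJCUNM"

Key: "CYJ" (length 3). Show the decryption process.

Step 1: Key 'CYJ' has length 3. Extended key: CYJCYJCYJCY
Step 2: Decrypt each position:
  E(4) - C(2) = 2 = C
  G(6) - Y(24) = 8 = I
  Y(24) - J(9) = 15 = P
  J(9) - C(2) = 7 = H
  C(2) - Y(24) = 4 = E
  A(0) - J(9) = 17 = R
  J(9) - C(2) = 7 = H
  C(2) - Y(24) = 4 = E
  U(20) - J(9) = 11 = L
  N(13) - C(2) = 11 = L
  M(12) - Y(24) = 14 = O
Plaintext: CIPHERHELLO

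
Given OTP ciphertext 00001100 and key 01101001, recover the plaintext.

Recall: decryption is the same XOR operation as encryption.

Step 1: XOR ciphertext with key:
  Ciphertext: 00001100
  Key:        01101001
  XOR:        01100101
Step 2: Plaintext = 01100101 = 101 in decimal.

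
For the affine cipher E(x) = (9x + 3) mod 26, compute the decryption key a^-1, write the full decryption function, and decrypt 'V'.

Step 1: Find a^-1, the modular inverse of 9 mod 26.
Step 2: We need 9 * a^-1 = 1 (mod 26).
Step 3: 9 * 3 = 27 = 1 * 26 + 1, so a^-1 = 3.
Step 4: D(y) = 3(y - 3) mod 26.
Step 5: Apply to 'V' (y = 21): D(21) = 3 * (21 - 3) mod 26 = 3 * 18 mod 26 = 2 -> 'C'.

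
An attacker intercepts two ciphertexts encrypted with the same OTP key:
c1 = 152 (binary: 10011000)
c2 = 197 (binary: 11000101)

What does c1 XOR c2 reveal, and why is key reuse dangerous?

Step 1: c1 XOR c2 = (m1 XOR k) XOR (m2 XOR k).
Step 2: By XOR associativity/commutativity: = m1 XOR m2 XOR k XOR k = m1 XOR m2.
Step 3: 10011000 XOR 11000101 = 01011101 = 93.
Step 4: The key cancels out! An attacker learns m1 XOR m2 = 93, revealing the relationship between plaintexts.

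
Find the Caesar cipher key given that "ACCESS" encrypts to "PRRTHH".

Step 1: Compare first letters: A (position 0) -> P (position 15).
Step 2: Shift = (15 - 0) mod 26 = 15.
The shift value is 15.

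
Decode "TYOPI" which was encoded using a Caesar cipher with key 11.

Step 1: Reverse the shift by subtracting 11 from each letter position.
  T (position 19) -> position (19-11) mod 26 = 8 -> I
  Y (position 24) -> position (24-11) mod 26 = 13 -> N
  O (position 14) -> position (14-11) mod 26 = 3 -> D
  P (position 15) -> position (15-11) mod 26 = 4 -> E
  I (position 8) -> position (8-11) mod 26 = 23 -> X
Decrypted message: INDEX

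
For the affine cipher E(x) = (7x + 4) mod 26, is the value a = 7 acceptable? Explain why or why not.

Step 1: Compute gcd(7, 26).
Step 2: gcd(7, 26) = 1.
Since gcd = 1, 7 is coprime with 26, so it is a valid key.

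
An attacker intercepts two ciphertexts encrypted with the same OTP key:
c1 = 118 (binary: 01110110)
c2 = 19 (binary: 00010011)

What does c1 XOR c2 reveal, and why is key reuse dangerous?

Step 1: c1 XOR c2 = (m1 XOR k) XOR (m2 XOR k).
Step 2: By XOR associativity/commutativity: = m1 XOR m2 XOR k XOR k = m1 XOR m2.
Step 3: 01110110 XOR 00010011 = 01100101 = 101.
Step 4: The key cancels out! An attacker learns m1 XOR m2 = 101, revealing the relationship between plaintexts.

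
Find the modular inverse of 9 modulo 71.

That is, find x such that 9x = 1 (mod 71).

Step 1: We need x such that 9 * x = 1 (mod 71).
Step 2: Using the extended Euclidean algorithm or trial:
  9 * 8 = 72 = 1 * 71 + 1.
Step 3: Since 72 mod 71 = 1, the inverse is x = 8.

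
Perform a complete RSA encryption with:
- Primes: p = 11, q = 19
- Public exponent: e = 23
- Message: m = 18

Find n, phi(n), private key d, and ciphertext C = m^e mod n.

Step 1: n = 11 * 19 = 209.
Step 2: phi(n) = (11-1)(19-1) = 10 * 18 = 180.
Step 3: Find d = 23^(-1) mod 180 = 47.
  Verify: 23 * 47 = 1081 = 1 (mod 180).
Step 4: C = 18^23 mod 209 = 189.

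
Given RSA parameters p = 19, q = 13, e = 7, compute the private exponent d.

Step 1: n = 19 * 13 = 247.
Step 2: phi(n) = 18 * 12 = 216.
Step 3: Find d such that 7 * d = 1 (mod 216).
Step 4: d = 7^(-1) mod 216 = 31.
Verification: 7 * 31 = 217 = 1 * 216 + 1.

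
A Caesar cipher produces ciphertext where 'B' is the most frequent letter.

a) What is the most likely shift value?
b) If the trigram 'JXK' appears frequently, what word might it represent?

Step 1: In English, 'E' is the most frequent letter (12.7%).
Step 2: The most frequent ciphertext letter is 'B' (position 1).
Step 3: Shift = (1 - 4) mod 26 = 23.
Step 4: Decrypt 'JXK' by shifting back 23:
  J -> M
  X -> A
  K -> N
Step 5: 'JXK' decrypts to 'MAN'.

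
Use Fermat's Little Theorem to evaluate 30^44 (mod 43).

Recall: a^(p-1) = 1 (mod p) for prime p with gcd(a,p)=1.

Step 1: Since 43 is prime, by Fermat's Little Theorem: 30^42 = 1 (mod 43).
Step 2: Reduce exponent: 44 mod 42 = 2.
Step 3: So 30^44 = 30^2 (mod 43).
Step 4: 30^2 mod 43 = 40.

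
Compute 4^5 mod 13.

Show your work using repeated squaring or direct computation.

Step 1: Compute 4^5 mod 13 step by step, reducing modulo 13 at each step.
  4^1 mod 13 = 4
  4^2 mod 13 = (4 * 4) mod 13 = 3
  4^3 mod 13 = (3 * 4) mod 13 = 12
  4^4 mod 13 = (12 * 4) mod 13 = 9
  4^5 mod 13 = (9 * 4) mod 13 = 10
Step 2: Result = 10.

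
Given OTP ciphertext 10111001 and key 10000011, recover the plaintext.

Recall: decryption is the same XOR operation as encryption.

Step 1: XOR ciphertext with key:
  Ciphertext: 10111001
  Key:        10000011
  XOR:        00111010
Step 2: Plaintext = 00111010 = 58 in decimal.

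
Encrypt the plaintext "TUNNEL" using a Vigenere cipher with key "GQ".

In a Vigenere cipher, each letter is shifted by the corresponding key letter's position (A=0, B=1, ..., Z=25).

Step 1: Repeat key to match plaintext length:
  Plaintext: TUNNEL
  Key:       GQGQGQ
Step 2: Encrypt each letter:
  T(19) + G(6) = (19+6) mod 26 = 25 = Z
  U(20) + Q(16) = (20+16) mod 26 = 10 = K
  N(13) + G(6) = (13+6) mod 26 = 19 = T
  N(13) + Q(16) = (13+16) mod 26 = 3 = D
  E(4) + G(6) = (4+6) mod 26 = 10 = K
  L(11) + Q(16) = (11+16) mod 26 = 1 = B
Ciphertext: ZKTDKB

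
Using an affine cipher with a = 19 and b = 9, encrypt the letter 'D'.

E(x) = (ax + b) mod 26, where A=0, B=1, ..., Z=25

Step 1: Convert 'D' to number: x = 3.
Step 2: E(3) = (19 * 3 + 9) mod 26 = 66 mod 26 = 14.
Step 3: Convert 14 back to letter: O.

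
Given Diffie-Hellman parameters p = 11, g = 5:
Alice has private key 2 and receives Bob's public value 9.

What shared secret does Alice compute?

Step 1: s = B^a mod p = 9^2 mod 11.
  9^1 mod 11 = 9
  9^2 mod 11 = (9 * 9) mod 11 = 4
Result: shared secret = 4.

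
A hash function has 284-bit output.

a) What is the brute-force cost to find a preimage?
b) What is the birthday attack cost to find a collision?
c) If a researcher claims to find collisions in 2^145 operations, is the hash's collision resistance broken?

Step 1: Preimage resistance requires brute-force of 2^284 operations.
Step 2: Collision resistance (birthday bound) = 2^(284/2) = 2^142.
Step 3: The claimed attack costs 2^145 operations.
Step 4: Since 2^145 >= 2^142, the claimed attack is no faster than the generic birthday attack, so this does not break collision resistance.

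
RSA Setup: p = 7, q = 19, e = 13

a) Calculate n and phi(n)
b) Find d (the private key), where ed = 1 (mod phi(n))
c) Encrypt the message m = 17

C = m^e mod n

Step 1: n = 7 * 19 = 133.
Step 2: phi(n) = (7-1)(19-1) = 6 * 18 = 108.
Step 3: Find d = 13^(-1) mod 108 = 25.
  Verify: 13 * 25 = 325 = 1 (mod 108).
Step 4: C = 17^13 mod 133 = 73.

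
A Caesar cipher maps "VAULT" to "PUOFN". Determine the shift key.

Step 1: Compare first letters: V (position 21) -> P (position 15).
Step 2: Shift = (15 - 21) mod 26 = 20.
The shift value is 20.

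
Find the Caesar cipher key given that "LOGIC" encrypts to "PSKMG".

Step 1: Compare first letters: L (position 11) -> P (position 15).
Step 2: Shift = (15 - 11) mod 26 = 4.
The shift value is 4.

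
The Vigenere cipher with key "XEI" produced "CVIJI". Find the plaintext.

Step 1: Extend key: XEIXE
Step 2: Decrypt each letter (c - k) mod 26:
  C(2) - X(23) = (2-23) mod 26 = 5 = F
  V(21) - E(4) = (21-4) mod 26 = 17 = R
  I(8) - I(8) = (8-8) mod 26 = 0 = A
  J(9) - X(23) = (9-23) mod 26 = 12 = M
  I(8) - E(4) = (8-4) mod 26 = 4 = E
Plaintext: FRAME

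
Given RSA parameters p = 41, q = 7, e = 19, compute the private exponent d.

Step 1: n = 41 * 7 = 287.
Step 2: phi(n) = 40 * 6 = 240.
Step 3: Find d such that 19 * d = 1 (mod 240).
Step 4: d = 19^(-1) mod 240 = 139.
Verification: 19 * 139 = 2641 = 11 * 240 + 1.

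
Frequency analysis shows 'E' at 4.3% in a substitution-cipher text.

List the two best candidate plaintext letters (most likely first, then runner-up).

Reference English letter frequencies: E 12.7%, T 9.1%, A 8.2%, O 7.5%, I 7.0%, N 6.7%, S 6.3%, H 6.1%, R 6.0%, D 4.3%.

Step 1: Observed frequency of 'E' is 4.3%.
Step 2: Compute distances to each reference frequency and sort:
  D (4.3%): difference = 0.0% <-- BEST
  R (6.0%): difference = 1.7% <-- RUNNER-UP
  H (6.1%): difference = 1.8%
  S (6.3%): difference = 2.0%
  N (6.7%): difference = 2.4%
Step 3: Most likely is 'D' (4.3%, diff 0.0%); second most likely is 'R' (6.0%, diff 1.7%).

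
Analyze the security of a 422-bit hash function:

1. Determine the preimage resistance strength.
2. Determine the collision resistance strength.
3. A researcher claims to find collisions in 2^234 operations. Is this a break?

Step 1: Preimage resistance requires brute-force of 2^422 operations.
Step 2: Collision resistance (birthday bound) = 2^(422/2) = 2^211.
Step 3: The claimed attack costs 2^234 operations.
Step 4: Since 2^234 >= 2^211, the claimed attack is no faster than the generic birthday attack, so this does not break collision resistance.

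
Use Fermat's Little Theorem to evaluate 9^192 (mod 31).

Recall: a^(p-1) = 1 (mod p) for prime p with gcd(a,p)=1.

Step 1: Since 31 is prime, by Fermat's Little Theorem: 9^30 = 1 (mod 31).
Step 2: Reduce exponent: 192 mod 30 = 12.
Step 3: So 9^192 = 9^12 (mod 31).
Step 4: 9^12 mod 31 = 2.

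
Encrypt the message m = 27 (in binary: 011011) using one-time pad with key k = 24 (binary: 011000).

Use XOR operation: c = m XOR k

Step 1: Write out the XOR operation bit by bit:
  Message: 011011
  Key:     011000
  XOR:     000011
Step 2: Convert to decimal: 000011 = 3.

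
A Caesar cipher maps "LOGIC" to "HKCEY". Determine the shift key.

Step 1: Compare first letters: L (position 11) -> H (position 7).
Step 2: Shift = (7 - 11) mod 26 = 22.
The shift value is 22.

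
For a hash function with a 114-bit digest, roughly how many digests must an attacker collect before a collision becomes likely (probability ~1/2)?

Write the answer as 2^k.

Step 1: The birthday paradox gives collision probability ~50% after sqrt(2^n) = 2^(n/2) hashes.
Step 2: For 114-bit output: 2^(114/2) = 2^57.
Step 3: Approximately 2^57 hash computations needed.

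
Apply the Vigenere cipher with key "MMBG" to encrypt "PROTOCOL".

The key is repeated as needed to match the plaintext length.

Step 1: Repeat key to match plaintext length:
  Plaintext: PROTOCOL
  Key:       MMBGMMBG
Step 2: Encrypt each letter:
  P(15) + M(12) = (15+12) mod 26 = 1 = B
  R(17) + M(12) = (17+12) mod 26 = 3 = D
  O(14) + B(1) = (14+1) mod 26 = 15 = P
  T(19) + G(6) = (19+6) mod 26 = 25 = Z
  O(14) + M(12) = (14+12) mod 26 = 0 = A
  C(2) + M(12) = (2+12) mod 26 = 14 = O
  O(14) + B(1) = (14+1) mod 26 = 15 = P
  L(11) + G(6) = (11+6) mod 26 = 17 = R
Ciphertext: BDPZAOPR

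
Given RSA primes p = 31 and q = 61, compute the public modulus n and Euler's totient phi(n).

Step 1: n = p * q = 31 * 61 = 1891.
Step 2: phi(n) = (p-1)(q-1) = 30 * 60 = 1800.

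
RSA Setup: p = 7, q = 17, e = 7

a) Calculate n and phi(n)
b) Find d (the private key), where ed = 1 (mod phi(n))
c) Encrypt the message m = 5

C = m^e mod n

Step 1: n = 7 * 17 = 119.
Step 2: phi(n) = (7-1)(17-1) = 6 * 16 = 96.
Step 3: Find d = 7^(-1) mod 96 = 55.
  Verify: 7 * 55 = 385 = 1 (mod 96).
Step 4: C = 5^7 mod 119 = 61.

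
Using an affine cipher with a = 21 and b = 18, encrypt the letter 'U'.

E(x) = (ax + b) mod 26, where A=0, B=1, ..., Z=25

Step 1: Convert 'U' to number: x = 20.
Step 2: E(20) = (21 * 20 + 18) mod 26 = 438 mod 26 = 22.
Step 3: Convert 22 back to letter: W.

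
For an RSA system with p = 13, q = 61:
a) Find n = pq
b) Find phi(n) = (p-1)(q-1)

Step 1: n = p * q = 13 * 61 = 793.
Step 2: phi(n) = (p-1)(q-1) = 12 * 60 = 720.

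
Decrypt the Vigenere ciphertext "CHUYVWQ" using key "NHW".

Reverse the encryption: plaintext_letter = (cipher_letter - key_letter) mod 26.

Step 1: Extend key: NHWNHWN
Step 2: Decrypt each letter (c - k) mod 26:
  C(2) - N(13) = (2-13) mod 26 = 15 = P
  H(7) - H(7) = (7-7) mod 26 = 0 = A
  U(20) - W(22) = (20-22) mod 26 = 24 = Y
  Y(24) - N(13) = (24-13) mod 26 = 11 = L
  V(21) - H(7) = (21-7) mod 26 = 14 = O
  W(22) - W(22) = (22-22) mod 26 = 0 = A
  Q(16) - N(13) = (16-13) mod 26 = 3 = D
Plaintext: PAYLOAD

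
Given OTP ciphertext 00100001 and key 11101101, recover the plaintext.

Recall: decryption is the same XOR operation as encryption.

Step 1: XOR ciphertext with key:
  Ciphertext: 00100001
  Key:        11101101
  XOR:        11001100
Step 2: Plaintext = 11001100 = 204 in decimal.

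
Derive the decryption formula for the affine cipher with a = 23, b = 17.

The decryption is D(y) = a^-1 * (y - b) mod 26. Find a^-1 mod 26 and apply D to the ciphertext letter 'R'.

Step 1: Find a^-1, the modular inverse of 23 mod 26.
Step 2: We need 23 * a^-1 = 1 (mod 26).
Step 3: 23 * 17 = 391 = 15 * 26 + 1, so a^-1 = 17.
Step 4: D(y) = 17(y - 17) mod 26.
Step 5: Apply to 'R' (y = 17): D(17) = 17 * (17 - 17) mod 26 = 17 * 0 mod 26 = 0 -> 'A'.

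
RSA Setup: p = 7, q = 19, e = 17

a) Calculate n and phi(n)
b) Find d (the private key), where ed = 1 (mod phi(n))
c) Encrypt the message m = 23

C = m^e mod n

Step 1: n = 7 * 19 = 133.
Step 2: phi(n) = (7-1)(19-1) = 6 * 18 = 108.
Step 3: Find d = 17^(-1) mod 108 = 89.
  Verify: 17 * 89 = 1513 = 1 (mod 108).
Step 4: C = 23^17 mod 133 = 81.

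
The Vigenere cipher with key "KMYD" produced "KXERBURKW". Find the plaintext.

Step 1: Extend key: KMYDKMYDK
Step 2: Decrypt each letter (c - k) mod 26:
  K(10) - K(10) = (10-10) mod 26 = 0 = A
  X(23) - M(12) = (23-12) mod 26 = 11 = L
  E(4) - Y(24) = (4-24) mod 26 = 6 = G
  R(17) - D(3) = (17-3) mod 26 = 14 = O
  B(1) - K(10) = (1-10) mod 26 = 17 = R
  U(20) - M(12) = (20-12) mod 26 = 8 = I
  R(17) - Y(24) = (17-24) mod 26 = 19 = T
  K(10) - D(3) = (10-3) mod 26 = 7 = H
  W(22) - K(10) = (22-10) mod 26 = 12 = M
Plaintext: ALGORITHM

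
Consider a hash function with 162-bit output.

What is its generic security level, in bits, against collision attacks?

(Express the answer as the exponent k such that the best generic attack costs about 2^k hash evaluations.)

Step 1: The hash has a 162-bit output.
Step 2: Collision resistance means it should be infeasible to find any x != y with h(x) = h(y).
By the birthday bound, a generic collision search succeeds after about sqrt(2^162) = 2^(162/2) = 2^81 evaluations.
Step 3: Security level = 81 bits.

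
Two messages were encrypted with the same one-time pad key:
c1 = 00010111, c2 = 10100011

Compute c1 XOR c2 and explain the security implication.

Step 1: c1 XOR c2 = (m1 XOR k) XOR (m2 XOR k).
Step 2: By XOR associativity/commutativity: = m1 XOR m2 XOR k XOR k = m1 XOR m2.
Step 3: 00010111 XOR 10100011 = 10110100 = 180.
Step 4: The key cancels out! An attacker learns m1 XOR m2 = 180, revealing the relationship between plaintexts.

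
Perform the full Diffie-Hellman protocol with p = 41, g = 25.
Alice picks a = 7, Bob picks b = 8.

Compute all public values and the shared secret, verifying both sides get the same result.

Step 1: A = g^a mod p = 25^7 mod 41 = 31.
Step 2: B = g^b mod p = 25^8 mod 41 = 37.
Step 3: Alice computes s = B^a mod p = 37^7 mod 41 = 16.
Step 4: Bob computes s = A^b mod p = 31^8 mod 41 = 16.
Both sides agree: shared secret = 16.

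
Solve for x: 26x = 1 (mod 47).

Step 1: We need x such that 26 * x = 1 (mod 47).
Step 2: Using the extended Euclidean algorithm or trial:
  26 * 38 = 988 = 21 * 47 + 1.
Step 3: Since 988 mod 47 = 1, the inverse is x = 38.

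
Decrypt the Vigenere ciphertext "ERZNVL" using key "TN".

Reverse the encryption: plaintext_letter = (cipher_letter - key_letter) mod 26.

Step 1: Extend key: TNTNTN
Step 2: Decrypt each letter (c - k) mod 26:
  E(4) - T(19) = (4-19) mod 26 = 11 = L
  R(17) - N(13) = (17-13) mod 26 = 4 = E
  Z(25) - T(19) = (25-19) mod 26 = 6 = G
  N(13) - N(13) = (13-13) mod 26 = 0 = A
  V(21) - T(19) = (21-19) mod 26 = 2 = C
  L(11) - N(13) = (11-13) mod 26 = 24 = Y
Plaintext: LEGACY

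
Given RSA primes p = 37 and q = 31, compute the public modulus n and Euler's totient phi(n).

Step 1: n = p * q = 37 * 31 = 1147.
Step 2: phi(n) = (p-1)(q-1) = 36 * 30 = 1080.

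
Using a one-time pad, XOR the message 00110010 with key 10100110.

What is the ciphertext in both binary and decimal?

Step 1: Write out the XOR operation bit by bit:
  Message: 00110010
  Key:     10100110
  XOR:     10010100
Step 2: Convert to decimal: 10010100 = 148.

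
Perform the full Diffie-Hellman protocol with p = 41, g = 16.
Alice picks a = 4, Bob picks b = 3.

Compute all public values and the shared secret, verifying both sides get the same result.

Step 1: A = g^a mod p = 16^4 mod 41 = 18.
Step 2: B = g^b mod p = 16^3 mod 41 = 37.
Step 3: Alice computes s = B^a mod p = 37^4 mod 41 = 10.
Step 4: Bob computes s = A^b mod p = 18^3 mod 41 = 10.
Both sides agree: shared secret = 10.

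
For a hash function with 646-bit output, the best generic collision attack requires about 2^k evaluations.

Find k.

Step 1: The hash has a 646-bit output.
Step 2: Collision resistance means it should be infeasible to find any x != y with h(x) = h(y).
By the birthday bound, a generic collision search succeeds after about sqrt(2^646) = 2^(646/2) = 2^323 evaluations.
Step 3: Security level = 323 bits.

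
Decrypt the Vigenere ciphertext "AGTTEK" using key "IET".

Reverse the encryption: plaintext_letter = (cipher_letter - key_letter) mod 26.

Step 1: Extend key: IETIET
Step 2: Decrypt each letter (c - k) mod 26:
  A(0) - I(8) = (0-8) mod 26 = 18 = S
  G(6) - E(4) = (6-4) mod 26 = 2 = C
  T(19) - T(19) = (19-19) mod 26 = 0 = A
  T(19) - I(8) = (19-8) mod 26 = 11 = L
  E(4) - E(4) = (4-4) mod 26 = 0 = A
  K(10) - T(19) = (10-19) mod 26 = 17 = R
Plaintext: SCALAR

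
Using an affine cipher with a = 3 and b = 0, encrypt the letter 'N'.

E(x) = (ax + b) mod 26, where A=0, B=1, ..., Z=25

Step 1: Convert 'N' to number: x = 13.
Step 2: E(13) = (3 * 13 + 0) mod 26 = 39 mod 26 = 13.
Step 3: Convert 13 back to letter: N.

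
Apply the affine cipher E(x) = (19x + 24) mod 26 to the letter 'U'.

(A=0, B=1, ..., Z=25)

Step 1: Convert 'U' to number: x = 20.
Step 2: E(20) = (19 * 20 + 24) mod 26 = 404 mod 26 = 14.
Step 3: Convert 14 back to letter: O.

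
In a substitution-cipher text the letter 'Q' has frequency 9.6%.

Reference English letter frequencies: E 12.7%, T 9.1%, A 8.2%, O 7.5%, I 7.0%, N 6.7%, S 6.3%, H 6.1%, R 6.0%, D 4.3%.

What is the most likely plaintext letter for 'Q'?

Step 1: The observed frequency is 9.6%.
Step 2: Compare with English frequencies:
  E: 12.7% (difference: 3.1%)
  T: 9.1% (difference: 0.5%) <-- closest
  A: 8.2% (difference: 1.4%)
  O: 7.5% (difference: 2.1%)
  I: 7.0% (difference: 2.6%)
  N: 6.7% (difference: 2.9%)
  S: 6.3% (difference: 3.3%)
  H: 6.1% (difference: 3.5%)
  R: 6.0% (difference: 3.6%)
  D: 4.3% (difference: 5.3%)
Step 3: 'Q' most likely represents 'T' (frequency 9.1%).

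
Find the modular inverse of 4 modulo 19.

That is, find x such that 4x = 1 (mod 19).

Step 1: We need x such that 4 * x = 1 (mod 19).
Step 2: Using the extended Euclidean algorithm or trial:
  4 * 5 = 20 = 1 * 19 + 1.
Step 3: Since 20 mod 19 = 1, the inverse is x = 5.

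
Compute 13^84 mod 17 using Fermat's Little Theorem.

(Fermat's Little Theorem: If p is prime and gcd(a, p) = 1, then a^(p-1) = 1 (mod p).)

Step 1: Since 17 is prime, by Fermat's Little Theorem: 13^16 = 1 (mod 17).
Step 2: Reduce exponent: 84 mod 16 = 4.
Step 3: So 13^84 = 13^4 (mod 17).
Step 4: 13^4 mod 17 = 1.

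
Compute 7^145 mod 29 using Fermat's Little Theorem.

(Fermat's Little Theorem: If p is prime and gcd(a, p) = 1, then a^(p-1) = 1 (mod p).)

Step 1: Since 29 is prime, by Fermat's Little Theorem: 7^28 = 1 (mod 29).
Step 2: Reduce exponent: 145 mod 28 = 5.
Step 3: So 7^145 = 7^5 (mod 29).
Step 4: 7^5 mod 29 = 16.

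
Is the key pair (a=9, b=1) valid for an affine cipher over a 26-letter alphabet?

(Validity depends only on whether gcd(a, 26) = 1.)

Step 1: Compute gcd(9, 26).
Step 2: gcd(9, 26) = 1.
Since gcd = 1, 9 is coprime with 26, so it is a valid key.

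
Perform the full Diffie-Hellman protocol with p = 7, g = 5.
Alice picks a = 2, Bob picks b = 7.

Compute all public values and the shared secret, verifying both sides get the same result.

Step 1: A = g^a mod p = 5^2 mod 7 = 4.
Step 2: B = g^b mod p = 5^7 mod 7 = 5.
Step 3: Alice computes s = B^a mod p = 5^2 mod 7 = 4.
Step 4: Bob computes s = A^b mod p = 4^7 mod 7 = 4.
Both sides agree: shared secret = 4.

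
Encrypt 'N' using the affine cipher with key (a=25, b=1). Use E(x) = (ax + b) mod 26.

Step 1: Convert 'N' to number: x = 13.
Step 2: E(13) = (25 * 13 + 1) mod 26 = 326 mod 26 = 14.
Step 3: Convert 14 back to letter: O.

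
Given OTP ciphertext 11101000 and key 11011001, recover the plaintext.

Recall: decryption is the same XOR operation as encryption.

Step 1: XOR ciphertext with key:
  Ciphertext: 11101000
  Key:        11011001
  XOR:        00110001
Step 2: Plaintext = 00110001 = 49 in decimal.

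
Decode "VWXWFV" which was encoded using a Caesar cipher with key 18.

Step 1: Reverse the shift by subtracting 18 from each letter position.
  V (position 21) -> position (21-18) mod 26 = 3 -> D
  W (position 22) -> position (22-18) mod 26 = 4 -> E
  X (position 23) -> position (23-18) mod 26 = 5 -> F
  W (position 22) -> position (22-18) mod 26 = 4 -> E
  F (position 5) -> position (5-18) mod 26 = 13 -> N
  V (position 21) -> position (21-18) mod 26 = 3 -> D
Decrypted message: DEFEND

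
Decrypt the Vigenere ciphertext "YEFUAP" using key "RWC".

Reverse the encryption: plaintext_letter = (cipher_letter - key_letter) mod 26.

Step 1: Extend key: RWCRWC
Step 2: Decrypt each letter (c - k) mod 26:
  Y(24) - R(17) = (24-17) mod 26 = 7 = H
  E(4) - W(22) = (4-22) mod 26 = 8 = I
  F(5) - C(2) = (5-2) mod 26 = 3 = D
  U(20) - R(17) = (20-17) mod 26 = 3 = D
  A(0) - W(22) = (0-22) mod 26 = 4 = E
  P(15) - C(2) = (15-2) mod 26 = 13 = N
Plaintext: HIDDEN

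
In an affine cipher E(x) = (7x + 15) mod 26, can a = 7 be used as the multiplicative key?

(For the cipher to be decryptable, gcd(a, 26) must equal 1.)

Step 1: Compute gcd(7, 26).
Step 2: gcd(7, 26) = 1.
Since gcd = 1, 7 is coprime with 26, so it is a valid key.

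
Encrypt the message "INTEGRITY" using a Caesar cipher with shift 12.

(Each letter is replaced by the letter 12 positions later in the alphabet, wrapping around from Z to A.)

Step 1: For each letter, shift forward by 12 positions (mod 26).
  I (position 8) -> position (8+12) mod 26 = 20 -> U
  N (position 13) -> position (13+12) mod 26 = 25 -> Z
  T (position 19) -> position (19+12) mod 26 = 5 -> F
  E (position 4) -> position (4+12) mod 26 = 16 -> Q
  G (position 6) -> position (6+12) mod 26 = 18 -> S
  R (position 17) -> position (17+12) mod 26 = 3 -> D
  I (position 8) -> position (8+12) mod 26 = 20 -> U
  T (position 19) -> position (19+12) mod 26 = 5 -> F
  Y (position 24) -> position (24+12) mod 26 = 10 -> K
Result: UZFQSDUFK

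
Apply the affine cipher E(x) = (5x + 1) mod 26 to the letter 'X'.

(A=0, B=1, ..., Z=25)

Step 1: Convert 'X' to number: x = 23.
Step 2: E(23) = (5 * 23 + 1) mod 26 = 116 mod 26 = 12.
Step 3: Convert 12 back to letter: M.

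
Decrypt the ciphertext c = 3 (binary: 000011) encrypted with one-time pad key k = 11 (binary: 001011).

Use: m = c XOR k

Step 1: XOR ciphertext with key:
  Ciphertext: 000011
  Key:        001011
  XOR:        001000
Step 2: Plaintext = 001000 = 8 in decimal.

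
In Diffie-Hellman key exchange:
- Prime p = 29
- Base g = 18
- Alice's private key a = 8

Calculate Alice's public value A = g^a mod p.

Step 1: A = g^a mod p = 18^8 mod 29.
  18^1 mod 29 = 18
  18^2 mod 29 = (18 * 18) mod 29 = 5
  18^3 mod 29 = (5 * 18) mod 29 = 3
  18^4 mod 29 = (3 * 18) mod 29 = 25
  18^5 mod 29 = (25 * 18) mod 29 = 15
  18^6 mod 29 = (15 * 18) mod 29 = 9
  18^7 mod 29 = (9 * 18) mod 29 = 17
  18^8 mod 29 = (17 * 18) mod 29 = 16
Result: A = 16.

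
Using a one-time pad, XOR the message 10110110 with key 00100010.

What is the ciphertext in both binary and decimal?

Step 1: Write out the XOR operation bit by bit:
  Message: 10110110
  Key:     00100010
  XOR:     10010100
Step 2: Convert to decimal: 10010100 = 148.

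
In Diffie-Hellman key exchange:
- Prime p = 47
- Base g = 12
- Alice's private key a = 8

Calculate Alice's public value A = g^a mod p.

Step 1: A = g^a mod p = 12^8 mod 47.
  12^1 mod 47 = 12
  12^2 mod 47 = (12 * 12) mod 47 = 3
  12^3 mod 47 = (3 * 12) mod 47 = 36
  12^4 mod 47 = (36 * 12) mod 47 = 9
  12^5 mod 47 = (9 * 12) mod 47 = 14
  12^6 mod 47 = (14 * 12) mod 47 = 27
  12^7 mod 47 = (27 * 12) mod 47 = 42
  12^8 mod 47 = (42 * 12) mod 47 = 34
Result: A = 34.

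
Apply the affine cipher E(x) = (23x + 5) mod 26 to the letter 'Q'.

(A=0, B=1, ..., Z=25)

Step 1: Convert 'Q' to number: x = 16.
Step 2: E(16) = (23 * 16 + 5) mod 26 = 373 mod 26 = 9.
Step 3: Convert 9 back to letter: J.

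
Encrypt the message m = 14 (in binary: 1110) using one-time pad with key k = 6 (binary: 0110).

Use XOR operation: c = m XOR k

Step 1: Write out the XOR operation bit by bit:
  Message: 1110
  Key:     0110
  XOR:     1000
Step 2: Convert to decimal: 1000 = 8.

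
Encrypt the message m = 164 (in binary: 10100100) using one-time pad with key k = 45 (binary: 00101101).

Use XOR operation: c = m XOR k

Step 1: Write out the XOR operation bit by bit:
  Message: 10100100
  Key:     00101101
  XOR:     10001001
Step 2: Convert to decimal: 10001001 = 137.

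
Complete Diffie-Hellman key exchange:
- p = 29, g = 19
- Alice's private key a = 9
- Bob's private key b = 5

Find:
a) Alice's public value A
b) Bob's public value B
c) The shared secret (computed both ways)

Step 1: A = g^a mod p = 19^9 mod 29 = 11.
Step 2: B = g^b mod p = 19^5 mod 29 = 21.
Step 3: Alice computes s = B^a mod p = 21^9 mod 29 = 14.
Step 4: Bob computes s = A^b mod p = 11^5 mod 29 = 14.
Both sides agree: shared secret = 14.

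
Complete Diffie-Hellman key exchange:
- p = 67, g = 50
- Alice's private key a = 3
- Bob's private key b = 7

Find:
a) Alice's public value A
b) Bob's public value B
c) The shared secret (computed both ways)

Step 1: A = g^a mod p = 50^3 mod 67 = 45.
Step 2: B = g^b mod p = 50^7 mod 67 = 13.
Step 3: Alice computes s = B^a mod p = 13^3 mod 67 = 53.
Step 4: Bob computes s = A^b mod p = 45^7 mod 67 = 53.
Both sides agree: shared secret = 53.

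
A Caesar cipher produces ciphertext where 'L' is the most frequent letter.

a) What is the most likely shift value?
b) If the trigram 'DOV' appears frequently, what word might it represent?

Step 1: In English, 'E' is the most frequent letter (12.7%).
Step 2: The most frequent ciphertext letter is 'L' (position 11).
Step 3: Shift = (11 - 4) mod 26 = 7.
Step 4: Decrypt 'DOV' by shifting back 7:
  D -> W
  O -> H
  V -> O
Step 5: 'DOV' decrypts to 'WHO'.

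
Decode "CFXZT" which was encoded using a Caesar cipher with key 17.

Step 1: Reverse the shift by subtracting 17 from each letter position.
  C (position 2) -> position (2-17) mod 26 = 11 -> L
  F (position 5) -> position (5-17) mod 26 = 14 -> O
  X (position 23) -> position (23-17) mod 26 = 6 -> G
  Z (position 25) -> position (25-17) mod 26 = 8 -> I
  T (position 19) -> position (19-17) mod 26 = 2 -> C
Decrypted message: LOGIC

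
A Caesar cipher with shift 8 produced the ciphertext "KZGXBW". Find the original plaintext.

Step 1: Reverse the shift by subtracting 8 from each letter position.
  K (position 10) -> position (10-8) mod 26 = 2 -> C
  Z (position 25) -> position (25-8) mod 26 = 17 -> R
  G (position 6) -> position (6-8) mod 26 = 24 -> Y
  X (position 23) -> position (23-8) mod 26 = 15 -> P
  B (position 1) -> position (1-8) mod 26 = 19 -> T
  W (position 22) -> position (22-8) mod 26 = 14 -> O
Decrypted message: CRYPTO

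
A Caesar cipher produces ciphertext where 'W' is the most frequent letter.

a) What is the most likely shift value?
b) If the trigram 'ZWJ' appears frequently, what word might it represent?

Step 1: In English, 'E' is the most frequent letter (12.7%).
Step 2: The most frequent ciphertext letter is 'W' (position 22).
Step 3: Shift = (22 - 4) mod 26 = 18.
Step 4: Decrypt 'ZWJ' by shifting back 18:
  Z -> H
  W -> E
  J -> R
Step 5: 'ZWJ' decrypts to 'HER'.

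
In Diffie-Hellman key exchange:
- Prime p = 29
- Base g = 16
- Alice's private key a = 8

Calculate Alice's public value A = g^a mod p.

Step 1: A = g^a mod p = 16^8 mod 29.
  16^1 mod 29 = 16
  16^2 mod 29 = (16 * 16) mod 29 = 24
  16^3 mod 29 = (24 * 16) mod 29 = 7
  16^4 mod 29 = (7 * 16) mod 29 = 25
  16^5 mod 29 = (25 * 16) mod 29 = 23
  16^6 mod 29 = (23 * 16) mod 29 = 20
  16^7 mod 29 = (20 * 16) mod 29 = 1
  16^8 mod 29 = (1 * 16) mod 29 = 16
Result: A = 16.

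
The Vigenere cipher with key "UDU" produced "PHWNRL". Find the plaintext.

Step 1: Extend key: UDUUDU
Step 2: Decrypt each letter (c - k) mod 26:
  P(15) - U(20) = (15-20) mod 26 = 21 = V
  H(7) - D(3) = (7-3) mod 26 = 4 = E
  W(22) - U(20) = (22-20) mod 26 = 2 = C
  N(13) - U(20) = (13-20) mod 26 = 19 = T
  R(17) - D(3) = (17-3) mod 26 = 14 = O
  L(11) - U(20) = (11-20) mod 26 = 17 = R
Plaintext: VECTOR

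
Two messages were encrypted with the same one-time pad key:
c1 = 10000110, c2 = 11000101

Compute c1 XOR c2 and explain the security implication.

Step 1: c1 XOR c2 = (m1 XOR k) XOR (m2 XOR k).
Step 2: By XOR associativity/commutativity: = m1 XOR m2 XOR k XOR k = m1 XOR m2.
Step 3: 10000110 XOR 11000101 = 01000011 = 67.
Step 4: The key cancels out! An attacker learns m1 XOR m2 = 67, revealing the relationship between plaintexts.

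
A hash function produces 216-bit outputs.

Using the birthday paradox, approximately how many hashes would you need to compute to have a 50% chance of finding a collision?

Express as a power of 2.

Step 1: The birthday paradox gives collision probability ~50% after sqrt(2^n) = 2^(n/2) hashes.
Step 2: For 216-bit output: 2^(216/2) = 2^108.
Step 3: Approximately 2^108 hash computations needed.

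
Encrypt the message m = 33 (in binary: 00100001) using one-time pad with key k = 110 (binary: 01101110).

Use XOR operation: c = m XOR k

Step 1: Write out the XOR operation bit by bit:
  Message: 00100001
  Key:     01101110
  XOR:     01001111
Step 2: Convert to decimal: 01001111 = 79.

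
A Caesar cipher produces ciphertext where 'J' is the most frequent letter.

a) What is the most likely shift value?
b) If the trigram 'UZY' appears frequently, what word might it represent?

Step 1: In English, 'E' is the most frequent letter (12.7%).
Step 2: The most frequent ciphertext letter is 'J' (position 9).
Step 3: Shift = (9 - 4) mod 26 = 5.
Step 4: Decrypt 'UZY' by shifting back 5:
  U -> P
  Z -> U
  Y -> T
Step 5: 'UZY' decrypts to 'PUT'.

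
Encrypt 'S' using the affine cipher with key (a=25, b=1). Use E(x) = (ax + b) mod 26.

Step 1: Convert 'S' to number: x = 18.
Step 2: E(18) = (25 * 18 + 1) mod 26 = 451 mod 26 = 9.
Step 3: Convert 9 back to letter: J.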